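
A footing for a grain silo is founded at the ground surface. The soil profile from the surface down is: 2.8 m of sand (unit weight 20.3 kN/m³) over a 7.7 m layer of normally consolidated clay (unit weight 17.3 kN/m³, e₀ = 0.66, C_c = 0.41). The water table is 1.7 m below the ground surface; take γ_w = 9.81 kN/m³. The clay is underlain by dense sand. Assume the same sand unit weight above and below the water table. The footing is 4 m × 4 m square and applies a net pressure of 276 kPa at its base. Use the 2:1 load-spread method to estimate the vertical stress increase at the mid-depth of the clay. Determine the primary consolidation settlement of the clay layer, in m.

S_c ≈ 0.346 m

Mid-depth of clay below the ground surface: z = 2.8 + 7.7/2 = 6.65 m.
Total vertical stress at mid-clay: σ_v = 20.3×2.8 + 17.3×3.85 = 123.44 kPa.
Pore pressure: u = 9.81×(6.65 − 1.7) = 48.56 kPa.
Initial effective stress: σ'_0 = σ_v − u = 123.44 − 48.56 = 74.88 kPa.
Stress increase at mid-clay by the 2:1 spreading method:
Δσ = qBL/((B+z)(L+z)) = 276×4×4/((4+6.65)(4+6.65)) = 38.934 kPa
Final effective stress: σ'_f = σ'_0 + Δσ = 74.88 + 38.934 = 113.81 kPa.
Normally consolidated clay, so the full stress increment lies on the virgin compression line:
S_c = C_c·H/(1+e₀)·log₁₀(σ'_f/σ'_0) = 0.41×7.7/(1+0.66)×log₁₀(113.81/74.88)
    = 1.9018 × 0.18181 = 0.3458 m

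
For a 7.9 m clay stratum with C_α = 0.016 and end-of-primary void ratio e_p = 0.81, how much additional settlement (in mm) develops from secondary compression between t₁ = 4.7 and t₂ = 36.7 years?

Secondary compression: S_s = C_α·H/(1+e_p)·log₁₀(t₂/t₁)
S_s = 0.016×7.9/(1+0.81)×log₁₀(36.7/4.7)
    = 0.06983 × 0.8926 = 0.06233 m

S_s ≈ 62.3 mm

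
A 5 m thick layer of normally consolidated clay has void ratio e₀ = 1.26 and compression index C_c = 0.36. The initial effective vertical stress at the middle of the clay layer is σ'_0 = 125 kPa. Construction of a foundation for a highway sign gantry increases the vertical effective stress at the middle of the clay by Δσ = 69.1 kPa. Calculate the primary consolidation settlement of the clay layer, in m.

S_c ≈ 0.152 m

Final effective stress: σ'_f = σ'_0 + Δσ = 125 + 69.1 = 194.1 kPa.
Normally consolidated clay, so the full stress increment lies on the virgin compression line:
S_c = C_c·H/(1+e₀)·log₁₀(σ'_f/σ'_0) = 0.36×5/(1+1.26)×log₁₀(194.1/125)
    = 0.79646 × 0.19112 = 0.1522 m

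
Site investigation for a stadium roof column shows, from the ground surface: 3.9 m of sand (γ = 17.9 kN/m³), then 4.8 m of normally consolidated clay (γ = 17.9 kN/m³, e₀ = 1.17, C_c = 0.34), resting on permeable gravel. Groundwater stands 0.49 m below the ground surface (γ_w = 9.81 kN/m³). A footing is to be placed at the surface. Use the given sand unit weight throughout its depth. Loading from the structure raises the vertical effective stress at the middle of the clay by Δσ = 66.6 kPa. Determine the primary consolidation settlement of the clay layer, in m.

S_c ≈ 0.257 m

Mid-depth of clay below the ground surface: z = 3.9 + 4.8/2 = 6.3 m.
Total vertical stress at mid-clay: σ_v = 17.9×3.9 + 17.9×2.4 = 112.77 kPa.
Pore pressure: u = 9.81×(6.3 − 0.49) = 56.996 kPa.
Initial effective stress: σ'_0 = σ_v − u = 112.77 − 56.996 = 55.774 kPa.
Final effective stress: σ'_f = σ'_0 + Δσ = 55.774 + 66.6 = 122.37 kPa.
Normally consolidated clay, so the full stress increment lies on the virgin compression line:
S_c = C_c·H/(1+e₀)·log₁₀(σ'_f/σ'_0) = 0.34×4.8/(1+1.17)×log₁₀(122.37/55.774)
    = 0.75207 × 0.34124 = 0.2566 m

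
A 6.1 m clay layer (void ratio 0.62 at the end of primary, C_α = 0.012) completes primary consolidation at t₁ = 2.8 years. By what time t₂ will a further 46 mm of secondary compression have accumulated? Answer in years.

t₂ ≈ 29.2 years

S_s = C_α·H/(1+e_p)·log₁₀(t₂/t₁) ⇒ log₁₀(t₂/t₁) = S_s·(1+e_p)/(C_α·H).
log₁₀(t₂/t₁) = 0.046 × (1+0.62) / (0.012×6.1) = 1.018
t₂ = t₁ × 10^1.018 = 2.8 × 10.42 = 29.19 years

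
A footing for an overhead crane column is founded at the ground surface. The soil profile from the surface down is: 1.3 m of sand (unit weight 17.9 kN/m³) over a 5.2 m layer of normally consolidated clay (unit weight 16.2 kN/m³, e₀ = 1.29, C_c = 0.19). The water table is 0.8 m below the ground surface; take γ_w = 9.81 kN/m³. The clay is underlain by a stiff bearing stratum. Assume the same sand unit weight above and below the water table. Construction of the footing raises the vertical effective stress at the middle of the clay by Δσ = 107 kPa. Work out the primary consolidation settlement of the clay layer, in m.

Mid-depth of clay below the ground surface: z = 1.3 + 5.2/2 = 3.9 m.
Total vertical stress at mid-clay: σ_v = 17.9×1.3 + 16.2×2.6 = 65.39 kPa.
Pore pressure: u = 9.81×(3.9 − 0.8) = 30.411 kPa.
Initial effective stress: σ'_0 = σ_v − u = 65.39 − 30.411 = 34.979 kPa.
Final effective stress: σ'_f = σ'_0 + Δσ = 34.979 + 107 = 141.98 kPa.
Normally consolidated clay, so the full stress increment lies on the virgin compression line:
S_c = C_c·H/(1+e₀)·log₁₀(σ'_f/σ'_0) = 0.19×5.2/(1+1.29)×log₁₀(141.98/34.979)
    = 0.43144 × 0.60842 = 0.2625 m

S_c ≈ 0.262 m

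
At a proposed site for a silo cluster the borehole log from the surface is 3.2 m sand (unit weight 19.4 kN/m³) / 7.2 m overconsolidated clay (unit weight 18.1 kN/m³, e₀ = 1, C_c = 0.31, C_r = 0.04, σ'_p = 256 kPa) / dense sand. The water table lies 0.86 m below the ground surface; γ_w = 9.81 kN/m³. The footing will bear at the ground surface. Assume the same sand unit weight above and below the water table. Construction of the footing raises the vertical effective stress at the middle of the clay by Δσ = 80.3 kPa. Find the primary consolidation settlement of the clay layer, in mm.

S_c ≈ 48.3 mm

Mid-depth of clay below the ground surface: z = 3.2 + 7.2/2 = 6.8 m.
Total vertical stress at mid-clay: σ_v = 19.4×3.2 + 18.1×3.6 = 127.24 kPa.
Pore pressure: u = 9.81×(6.8 − 0.86) = 58.271 kPa.
Initial effective stress: σ'_0 = σ_v − u = 127.24 − 58.271 = 68.969 kPa.
Final effective stress: σ'_f = 68.969 + 80.3 = 149.27 kPa.
σ'_f = 149.27 ≤ σ'_p = 256 kPa, so the clay remains overconsolidated and only the recompression index applies:
S_c = C_r·H/(1+e₀)·log₁₀(σ'_f/σ'_0) = 0.04×7.2/2×log₁₀(149.27/68.969)
    = 0.144 × 0.33532 = 0.04829 m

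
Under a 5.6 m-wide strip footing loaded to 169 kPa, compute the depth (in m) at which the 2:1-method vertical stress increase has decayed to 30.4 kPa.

2:1 spreading — at depth z the loaded area has grown by z in each plan dimension:
qB/(B+z) = Δσ_z ⇒ z = qB/Δσ_z − B = 169×5.6/30.4 − 5.6 = 25.53 m

z ≈ 25.5 m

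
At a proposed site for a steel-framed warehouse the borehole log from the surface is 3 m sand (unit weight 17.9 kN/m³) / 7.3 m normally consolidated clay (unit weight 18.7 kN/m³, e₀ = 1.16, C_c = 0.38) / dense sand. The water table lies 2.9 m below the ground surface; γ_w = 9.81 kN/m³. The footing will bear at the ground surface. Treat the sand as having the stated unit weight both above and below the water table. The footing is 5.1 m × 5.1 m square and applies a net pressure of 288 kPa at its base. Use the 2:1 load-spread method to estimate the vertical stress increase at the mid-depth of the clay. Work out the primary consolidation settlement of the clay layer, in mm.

S_c ≈ 275 mm

Mid-depth of clay below the ground surface: z = 3 + 7.3/2 = 6.65 m.
Total vertical stress at mid-clay: σ_v = 17.9×3 + 18.7×3.65 = 121.95 kPa.
Pore pressure: u = 9.81×(6.65 − 2.9) = 36.788 kPa.
Initial effective stress: σ'_0 = σ_v − u = 121.95 − 36.788 = 85.162 kPa.
Stress increase at mid-clay by the 2:1 spreading method:
Δσ = qBL/((B+z)(L+z)) = 288×5.1×5.1/((5.1+6.65)(5.1+6.65)) = 54.257 kPa
Final effective stress: σ'_f = σ'_0 + Δσ = 85.162 + 54.257 = 139.42 kPa.
Normally consolidated clay, so the full stress increment lies on the virgin compression line:
S_c = C_c·H/(1+e₀)·log₁₀(σ'_f/σ'_0) = 0.38×7.3/(1+1.16)×log₁₀(139.42/85.162)
    = 1.2843 × 0.21408 = 0.2749 m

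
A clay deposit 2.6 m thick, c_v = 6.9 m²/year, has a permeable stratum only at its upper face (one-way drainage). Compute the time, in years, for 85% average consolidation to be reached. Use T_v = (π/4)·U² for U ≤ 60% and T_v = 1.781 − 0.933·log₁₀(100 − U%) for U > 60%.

t ≈ 0.67 years

Drainage path length: H_d = H = 2.6 m (single drainage).
U > 60%: T_v = 1.781 − 0.933·log₁₀(100 − 85) = 0.68371.
t = T_v·H_d²/c_v = 0.68371×2.6²/6.9 = 0.6698 years.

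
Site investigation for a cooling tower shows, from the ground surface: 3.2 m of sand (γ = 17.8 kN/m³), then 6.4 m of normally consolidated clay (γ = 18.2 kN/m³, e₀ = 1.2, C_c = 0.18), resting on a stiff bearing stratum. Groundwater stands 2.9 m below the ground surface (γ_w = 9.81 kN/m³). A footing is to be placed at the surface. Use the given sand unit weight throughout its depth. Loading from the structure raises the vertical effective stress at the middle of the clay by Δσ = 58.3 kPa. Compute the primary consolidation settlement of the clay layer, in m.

S_c ≈ 0.123 m

Mid-depth of clay below the ground surface: z = 3.2 + 6.4/2 = 6.4 m.
Total vertical stress at mid-clay: σ_v = 17.8×3.2 + 18.2×3.2 = 115.2 kPa.
Pore pressure: u = 9.81×(6.4 − 2.9) = 34.335 kPa.
Initial effective stress: σ'_0 = σ_v − u = 115.2 − 34.335 = 80.865 kPa.
Final effective stress: σ'_f = σ'_0 + Δσ = 80.865 + 58.3 = 139.16 kPa.
Normally consolidated clay, so the full stress increment lies on the virgin compression line:
S_c = C_c·H/(1+e₀)·log₁₀(σ'_f/σ'_0) = 0.18×6.4/(1+1.2)×log₁₀(139.16/80.865)
    = 0.52364 × 0.23575 = 0.1234 m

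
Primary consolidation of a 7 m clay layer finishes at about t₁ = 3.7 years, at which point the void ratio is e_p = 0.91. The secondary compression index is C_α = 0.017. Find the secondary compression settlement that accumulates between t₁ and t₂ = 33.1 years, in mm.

S_s ≈ 59.3 mm

Secondary compression: S_s = C_α·H/(1+e_p)·log₁₀(t₂/t₁)
S_s = 0.017×7/(1+0.91)×log₁₀(33.1/3.7)
    = 0.0623 × 0.9516 = 0.05929 m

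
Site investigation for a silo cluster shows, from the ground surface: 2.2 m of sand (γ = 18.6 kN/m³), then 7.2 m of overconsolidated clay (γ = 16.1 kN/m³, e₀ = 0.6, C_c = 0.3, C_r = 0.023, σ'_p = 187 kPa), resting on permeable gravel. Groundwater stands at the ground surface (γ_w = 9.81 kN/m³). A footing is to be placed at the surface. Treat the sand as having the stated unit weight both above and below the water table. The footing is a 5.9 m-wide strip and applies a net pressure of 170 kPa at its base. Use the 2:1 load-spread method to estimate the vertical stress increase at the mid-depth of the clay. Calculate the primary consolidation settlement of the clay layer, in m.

Mid-depth of clay below the ground surface: z = 2.2 + 7.2/2 = 5.8 m.
Total vertical stress at mid-clay: σ_v = 18.6×2.2 + 16.1×3.6 = 98.88 kPa.
Pore pressure: u = 9.81×(5.8 − 0) = 56.898 kPa.
Initial effective stress: σ'_0 = σ_v − u = 98.88 − 56.898 = 41.982 kPa.
Stress increase at mid-clay by the 2:1 spreading method:
Δσ = qB/(B+z) = 170×5.9/(5.9+5.8) = 85.726 kPa
Final effective stress: σ'_f = 41.982 + 85.726 = 127.71 kPa.
σ'_f = 127.71 ≤ σ'_p = 187 kPa, so the clay remains overconsolidated and only the recompression index applies:
S_c = C_r·H/(1+e₀)·log₁₀(σ'_f/σ'_0) = 0.023×7.2/1.6×log₁₀(127.71/41.982)
    = 0.1035 × 0.48316 = 0.05001 m

S_c ≈ 0.05 m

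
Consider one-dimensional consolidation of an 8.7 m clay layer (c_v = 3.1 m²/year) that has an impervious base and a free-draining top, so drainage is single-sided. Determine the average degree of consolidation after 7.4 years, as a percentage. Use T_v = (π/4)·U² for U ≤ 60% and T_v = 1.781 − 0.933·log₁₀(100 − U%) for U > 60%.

Drainage path length: H_d = H = 8.7 m (single drainage).
T_v = c_v·t/H_d² = 3.1×7.4/8.7² = 0.30308.
T_v = 0.30308 corresponds to the U > 60% branch:
U = 1 − 10^((1.781 − T_v)/0.933)/100 = 0.6162

U ≈ 61.6 %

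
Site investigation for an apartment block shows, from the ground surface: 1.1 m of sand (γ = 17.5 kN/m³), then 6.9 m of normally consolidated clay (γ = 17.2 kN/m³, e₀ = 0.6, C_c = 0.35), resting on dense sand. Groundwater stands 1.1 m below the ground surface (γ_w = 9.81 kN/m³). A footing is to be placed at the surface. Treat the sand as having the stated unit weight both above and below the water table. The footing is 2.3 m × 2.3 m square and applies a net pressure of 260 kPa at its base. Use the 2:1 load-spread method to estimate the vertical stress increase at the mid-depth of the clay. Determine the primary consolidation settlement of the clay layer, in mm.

Mid-depth of clay below the ground surface: z = 1.1 + 6.9/2 = 4.55 m.
Total vertical stress at mid-clay: σ_v = 17.5×1.1 + 17.2×3.45 = 78.59 kPa.
Pore pressure: u = 9.81×(4.55 − 1.1) = 33.845 kPa.
Initial effective stress: σ'_0 = σ_v − u = 78.59 − 33.845 = 44.745 kPa.
Stress increase at mid-clay by the 2:1 spreading method:
Δσ = qBL/((B+z)(L+z)) = 260×2.3×2.3/((2.3+4.55)(2.3+4.55)) = 29.312 kPa
Final effective stress: σ'_f = σ'_0 + Δσ = 44.745 + 29.312 = 74.057 kPa.
Normally consolidated clay, so the full stress increment lies on the virgin compression line:
S_c = C_c·H/(1+e₀)·log₁₀(σ'_f/σ'_0) = 0.35×6.9/(1+0.6)×log₁₀(74.057/44.745)
    = 1.5094 × 0.21882 = 0.3303 m

S_c ≈ 330 mm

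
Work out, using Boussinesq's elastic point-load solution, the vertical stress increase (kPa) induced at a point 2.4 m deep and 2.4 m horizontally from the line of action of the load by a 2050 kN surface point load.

Δσ_z ≈ 30 kPa

Boussinesq vertical stress below a point load on an elastic half-space:
Δσ_z = 3P/(2πz²) · [1 + (r/z)²]^(−5/2)
r/z = 2.4/2.4 = 1; [1+(r/z)²]^(−5/2) = 0.17678.
Δσ_z = 3×2050/(2π×2.4²) × 0.17678 = 169.93 × 0.17678 = 30.04 kPa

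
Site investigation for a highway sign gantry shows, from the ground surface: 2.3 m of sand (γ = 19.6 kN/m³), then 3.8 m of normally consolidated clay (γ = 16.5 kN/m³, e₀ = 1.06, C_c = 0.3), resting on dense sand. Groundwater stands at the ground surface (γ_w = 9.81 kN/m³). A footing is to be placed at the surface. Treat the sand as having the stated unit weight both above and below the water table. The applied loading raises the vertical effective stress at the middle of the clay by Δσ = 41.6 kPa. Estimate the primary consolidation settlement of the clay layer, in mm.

S_c ≈ 187 mm

Mid-depth of clay below the ground surface: z = 2.3 + 3.8/2 = 4.2 m.
Total vertical stress at mid-clay: σ_v = 19.6×2.3 + 16.5×1.9 = 76.43 kPa.
Pore pressure: u = 9.81×(4.2 − 0) = 41.202 kPa.
Initial effective stress: σ'_0 = σ_v − u = 76.43 − 41.202 = 35.228 kPa.
Final effective stress: σ'_f = σ'_0 + Δσ = 35.228 + 41.6 = 76.828 kPa.
Normally consolidated clay, so the full stress increment lies on the virgin compression line:
S_c = C_c·H/(1+e₀)·log₁₀(σ'_f/σ'_0) = 0.3×3.8/(1+1.06)×log₁₀(76.828/35.228)
    = 0.5534 × 0.33863 = 0.1874 m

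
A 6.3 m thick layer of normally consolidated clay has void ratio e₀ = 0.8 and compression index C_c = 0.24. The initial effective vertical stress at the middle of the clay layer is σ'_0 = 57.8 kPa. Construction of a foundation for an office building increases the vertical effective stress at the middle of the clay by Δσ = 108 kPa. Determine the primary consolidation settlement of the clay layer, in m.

Final effective stress: σ'_f = σ'_0 + Δσ = 57.8 + 108 = 165.8 kPa.
Normally consolidated clay, so the full stress increment lies on the virgin compression line:
S_c = C_c·H/(1+e₀)·log₁₀(σ'_f/σ'_0) = 0.24×6.3/(1+0.8)×log₁₀(165.8/57.8)
    = 0.84 × 0.45766 = 0.3844 m

S_c ≈ 0.384 m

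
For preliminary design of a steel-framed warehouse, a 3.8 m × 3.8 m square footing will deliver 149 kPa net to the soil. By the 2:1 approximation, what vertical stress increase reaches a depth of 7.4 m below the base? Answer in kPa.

By the 2:1 method the load spreads at 1 horizontal : 2 vertical, so at depth z the loaded area has grown by z in each plan dimension:
Δσ = qBL/((B+z)(L+z)) = 149×3.8×3.8/((3.8+7.4)(3.8+7.4)) = 17.152 kPa

Δσ_z ≈ 17.2 kPa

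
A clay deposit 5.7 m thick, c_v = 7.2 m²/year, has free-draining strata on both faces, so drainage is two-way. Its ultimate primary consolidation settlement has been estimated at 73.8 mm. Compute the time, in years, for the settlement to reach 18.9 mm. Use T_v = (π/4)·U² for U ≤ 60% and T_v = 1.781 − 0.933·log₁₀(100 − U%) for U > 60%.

t ≈ 0.0581 years

Drainage path length: H_d = H/2 = 2.85 m (double drainage).
U = S(t)/S_ult = 18.9/73.8 = 0.2561.
U ≤ 60%: T_v = (π/4)·U² = (π/4)×0.2561² = 0.051511.
t = T_v·H_d²/c_v = 0.051511×2.85²/7.2 = 0.05811 years.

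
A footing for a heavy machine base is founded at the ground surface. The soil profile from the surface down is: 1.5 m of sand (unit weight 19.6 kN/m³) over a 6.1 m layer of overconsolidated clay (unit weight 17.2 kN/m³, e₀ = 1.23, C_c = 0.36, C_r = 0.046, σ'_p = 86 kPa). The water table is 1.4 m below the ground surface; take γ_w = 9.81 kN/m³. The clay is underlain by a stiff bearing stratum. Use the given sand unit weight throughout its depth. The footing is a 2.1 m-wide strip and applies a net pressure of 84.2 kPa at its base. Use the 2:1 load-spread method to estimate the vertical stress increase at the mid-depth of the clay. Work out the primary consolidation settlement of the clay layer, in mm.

S_c ≈ 22.9 mm

Mid-depth of clay below the ground surface: z = 1.5 + 6.1/2 = 4.55 m.
Total vertical stress at mid-clay: σ_v = 19.6×1.5 + 17.2×3.05 = 81.86 kPa.
Pore pressure: u = 9.81×(4.55 − 1.4) = 30.902 kPa.
Initial effective stress: σ'_0 = σ_v − u = 81.86 − 30.902 = 50.958 kPa.
Stress increase at mid-clay by the 2:1 spreading method:
Δσ = qB/(B+z) = 84.2×2.1/(2.1+4.55) = 26.589 kPa
Final effective stress: σ'_f = 50.958 + 26.589 = 77.547 kPa.
σ'_f = 77.547 ≤ σ'_p = 86 kPa, so the clay remains overconsolidated and only the recompression index applies:
S_c = C_r·H/(1+e₀)·log₁₀(σ'_f/σ'_0) = 0.046×6.1/2.23×log₁₀(77.547/50.958)
    = 0.12583 × 0.18235 = 0.02294 m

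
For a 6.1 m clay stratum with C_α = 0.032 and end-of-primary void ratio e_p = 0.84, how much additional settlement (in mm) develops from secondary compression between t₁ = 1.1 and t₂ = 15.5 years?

S_s ≈ 122 mm

Secondary compression: S_s = C_α·H/(1+e_p)·log₁₀(t₂/t₁)
S_s = 0.032×6.1/(1+0.84)×log₁₀(15.5/1.1)
    = 0.1061 × 1.149 = 0.1219 m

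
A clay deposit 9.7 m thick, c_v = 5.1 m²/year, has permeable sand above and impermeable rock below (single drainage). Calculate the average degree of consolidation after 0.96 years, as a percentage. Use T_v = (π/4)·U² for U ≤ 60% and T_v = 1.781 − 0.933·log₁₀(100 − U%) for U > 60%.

U ≈ 25.7 %

Drainage path length: H_d = H = 9.7 m (single drainage).
T_v = c_v·t/H_d² = 5.1×0.96/9.7² = 0.052035.
T_v = 0.052035 corresponds to the U ≤ 60% branch:
U = √(4T_v/π) = 0.2574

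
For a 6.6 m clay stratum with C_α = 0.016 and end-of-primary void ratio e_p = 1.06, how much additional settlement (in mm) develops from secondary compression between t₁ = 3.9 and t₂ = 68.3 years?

Secondary compression: S_s = C_α·H/(1+e_p)·log₁₀(t₂/t₁)
S_s = 0.016×6.6/(1+1.06)×log₁₀(68.3/3.9)
    = 0.05126 × 1.243 = 0.06374 m

S_s ≈ 63.7 mm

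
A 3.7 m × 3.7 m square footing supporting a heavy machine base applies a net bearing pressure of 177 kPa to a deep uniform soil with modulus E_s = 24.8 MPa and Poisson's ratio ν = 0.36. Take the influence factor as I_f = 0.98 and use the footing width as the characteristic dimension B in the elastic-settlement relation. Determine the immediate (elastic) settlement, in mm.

S_e ≈ 22.5 mm

Immediate (elastic) settlement: S_e = q·B·(1−ν²)/E_s · I_f.
E_s = 24.8 MPa = 24800 kPa.
S_e = 177 × 3.7 × (1 − 0.36²) / 24800 × 0.98
    = 177 × 3.7 × 0.8704 / 24800 × 0.98
    = 0.02253 m = 22.53 mm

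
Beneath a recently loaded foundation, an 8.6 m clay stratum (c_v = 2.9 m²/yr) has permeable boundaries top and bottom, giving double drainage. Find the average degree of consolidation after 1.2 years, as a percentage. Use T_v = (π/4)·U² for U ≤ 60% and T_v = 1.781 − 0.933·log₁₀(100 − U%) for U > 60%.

U ≈ 49 %

Drainage path length: H_d = H/2 = 4.3 m (double drainage).
T_v = c_v·t/H_d² = 2.9×1.2/4.3² = 0.18821.
T_v = 0.18821 corresponds to the U ≤ 60% branch:
U = √(4T_v/π) = 0.4895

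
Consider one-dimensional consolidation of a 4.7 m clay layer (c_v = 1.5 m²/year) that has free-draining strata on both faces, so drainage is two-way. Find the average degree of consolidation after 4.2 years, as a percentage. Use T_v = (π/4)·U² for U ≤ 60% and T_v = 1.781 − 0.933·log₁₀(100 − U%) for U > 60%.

U ≈ 95.1 %

Drainage path length: H_d = H/2 = 2.35 m (double drainage).
T_v = c_v·t/H_d² = 1.5×4.2/2.35² = 1.1408.
T_v = 1.1408 corresponds to the U > 60% branch:
U = 1 − 10^((1.781 − T_v)/0.933)/100 = 0.9515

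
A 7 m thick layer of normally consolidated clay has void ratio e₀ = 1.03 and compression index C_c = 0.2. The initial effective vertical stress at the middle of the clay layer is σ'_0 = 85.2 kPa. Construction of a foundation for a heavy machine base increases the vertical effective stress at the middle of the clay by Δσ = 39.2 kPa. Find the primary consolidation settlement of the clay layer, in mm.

S_c ≈ 113 mm

Final effective stress: σ'_f = σ'_0 + Δσ = 85.2 + 39.2 = 124.4 kPa.
Normally consolidated clay, so the full stress increment lies on the virgin compression line:
S_c = C_c·H/(1+e₀)·log₁₀(σ'_f/σ'_0) = 0.2×7/(1+1.03)×log₁₀(124.4/85.2)
    = 0.68966 × 0.16438 = 0.1134 m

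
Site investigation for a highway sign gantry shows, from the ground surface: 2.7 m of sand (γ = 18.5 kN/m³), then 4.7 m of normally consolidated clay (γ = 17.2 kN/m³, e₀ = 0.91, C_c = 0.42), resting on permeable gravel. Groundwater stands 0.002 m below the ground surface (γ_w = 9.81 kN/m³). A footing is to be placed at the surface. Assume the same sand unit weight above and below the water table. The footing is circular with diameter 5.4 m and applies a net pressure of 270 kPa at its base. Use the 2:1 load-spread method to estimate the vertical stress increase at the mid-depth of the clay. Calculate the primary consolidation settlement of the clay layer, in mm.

S_c ≈ 456 mm

Mid-depth of clay below the ground surface: z = 2.7 + 4.7/2 = 5.05 m.
Total vertical stress at mid-clay: σ_v = 18.5×2.7 + 17.2×2.35 = 90.37 kPa.
Pore pressure: u = 9.81×(5.05 − 0.002) = 49.521 kPa.
Initial effective stress: σ'_0 = σ_v − u = 90.37 − 49.521 = 40.849 kPa.
Stress increase at mid-clay by the 2:1 spreading method:
Δσ ≈ qD²/(D+z)² = 270×5.4²/(5.4+5.05)² = 72.097 kPa
Final effective stress: σ'_f = σ'_0 + Δσ = 40.849 + 72.097 = 112.95 kPa.
Normally consolidated clay, so the full stress increment lies on the virgin compression line:
S_c = C_c·H/(1+e₀)·log₁₀(σ'_f/σ'_0) = 0.42×4.7/(1+0.91)×log₁₀(112.95/40.849)
    = 1.0335 × 0.4417 = 0.4565 m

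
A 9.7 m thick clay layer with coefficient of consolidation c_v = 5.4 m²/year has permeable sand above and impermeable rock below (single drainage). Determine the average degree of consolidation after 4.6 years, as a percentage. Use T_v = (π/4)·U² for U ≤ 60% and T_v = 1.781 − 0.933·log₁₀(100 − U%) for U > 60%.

Drainage path length: H_d = H = 9.7 m (single drainage).
T_v = c_v·t/H_d² = 5.4×4.6/9.7² = 0.264.
T_v = 0.264 corresponds to the U ≤ 60% branch:
U = √(4T_v/π) = 0.5798

U ≈ 58 %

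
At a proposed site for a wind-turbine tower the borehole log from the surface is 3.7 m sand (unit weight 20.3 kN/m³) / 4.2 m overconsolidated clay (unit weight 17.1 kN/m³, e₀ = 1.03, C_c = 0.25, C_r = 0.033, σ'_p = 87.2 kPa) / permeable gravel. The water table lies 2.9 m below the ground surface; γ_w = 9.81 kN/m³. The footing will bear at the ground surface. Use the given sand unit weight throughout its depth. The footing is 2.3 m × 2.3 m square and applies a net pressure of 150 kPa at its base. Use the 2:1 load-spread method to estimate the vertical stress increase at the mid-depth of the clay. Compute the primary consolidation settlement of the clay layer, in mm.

S_c ≈ 20.1 mm

Mid-depth of clay below the ground surface: z = 3.7 + 4.2/2 = 5.8 m.
Total vertical stress at mid-clay: σ_v = 20.3×3.7 + 17.1×2.1 = 111.02 kPa.
Pore pressure: u = 9.81×(5.8 − 2.9) = 28.449 kPa.
Initial effective stress: σ'_0 = σ_v − u = 111.02 − 28.449 = 82.571 kPa.
Stress increase at mid-clay by the 2:1 spreading method:
Δσ = qBL/((B+z)(L+z)) = 150×2.3×2.3/((2.3+5.8)(2.3+5.8)) = 12.094 kPa
Final effective stress: σ'_f = 82.571 + 12.094 = 94.665 kPa.
σ'_f = 94.665 > σ'_p = 87.2 kPa, so the stress path crosses the preconsolidation pressure — recompression up to σ'_p, then virgin compression beyond:
S_c = H/(1+e₀)·[C_r·log₁₀(σ'_p/σ'_0) + C_c·log₁₀(σ'_f/σ'_p)]
    = 4.2/2.03 × [0.033×log₁₀(87.2/82.571) + 0.25×log₁₀(94.665/87.2)]
    = 2.069 × [0.00078174 + 0.0089182] = 0.02007 m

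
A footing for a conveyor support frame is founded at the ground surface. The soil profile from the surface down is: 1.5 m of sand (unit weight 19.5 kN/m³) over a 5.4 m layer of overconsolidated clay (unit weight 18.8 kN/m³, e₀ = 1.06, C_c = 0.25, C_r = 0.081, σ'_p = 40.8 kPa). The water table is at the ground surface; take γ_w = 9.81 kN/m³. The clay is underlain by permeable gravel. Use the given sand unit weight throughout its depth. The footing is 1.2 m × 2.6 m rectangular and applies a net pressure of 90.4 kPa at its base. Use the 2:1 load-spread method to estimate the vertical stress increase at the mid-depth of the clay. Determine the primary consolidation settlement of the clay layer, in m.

S_c ≈ 0.0418 m

Mid-depth of clay below the ground surface: z = 1.5 + 5.4/2 = 4.2 m.
Total vertical stress at mid-clay: σ_v = 19.5×1.5 + 18.8×2.7 = 80.01 kPa.
Pore pressure: u = 9.81×(4.2 − 0) = 41.202 kPa.
Initial effective stress: σ'_0 = σ_v − u = 80.01 − 41.202 = 38.808 kPa.
Stress increase at mid-clay by the 2:1 spreading method:
Δσ = qBL/((B+z)(L+z)) = 90.4×1.2×2.6/((1.2+4.2)(2.6+4.2)) = 7.681 kPa
Final effective stress: σ'_f = 38.808 + 7.681 = 46.489 kPa.
σ'_f = 46.489 > σ'_p = 40.8 kPa, so the stress path crosses the preconsolidation pressure — recompression up to σ'_p, then virgin compression beyond:
S_c = H/(1+e₀)·[C_r·log₁₀(σ'_p/σ'_0) + C_c·log₁₀(σ'_f/σ'_p)]
    = 5.4/2.06 × [0.081×log₁₀(40.8/38.808) + 0.25×log₁₀(46.489/40.8)]
    = 2.6214 × [0.0017609 + 0.014173] = 0.04177 m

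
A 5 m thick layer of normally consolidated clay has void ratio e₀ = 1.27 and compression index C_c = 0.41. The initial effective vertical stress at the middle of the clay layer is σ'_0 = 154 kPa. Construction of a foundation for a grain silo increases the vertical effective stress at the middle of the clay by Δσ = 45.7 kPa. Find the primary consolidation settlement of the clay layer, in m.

Final effective stress: σ'_f = σ'_0 + Δσ = 154 + 45.7 = 199.7 kPa.
Normally consolidated clay, so the full stress increment lies on the virgin compression line:
S_c = C_c·H/(1+e₀)·log₁₀(σ'_f/σ'_0) = 0.41×5/(1+1.27)×log₁₀(199.7/154)
    = 0.90308 × 0.11286 = 0.1019 m

S_c ≈ 0.102 m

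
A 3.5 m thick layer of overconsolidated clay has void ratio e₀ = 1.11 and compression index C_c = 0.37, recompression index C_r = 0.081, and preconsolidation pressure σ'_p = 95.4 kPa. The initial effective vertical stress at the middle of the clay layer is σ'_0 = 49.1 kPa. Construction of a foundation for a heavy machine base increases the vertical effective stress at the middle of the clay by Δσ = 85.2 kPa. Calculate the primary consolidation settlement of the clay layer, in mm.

S_c ≈ 130 mm

Final effective stress: σ'_f = 49.1 + 85.2 = 134.3 kPa.
σ'_f = 134.3 > σ'_p = 95.4 kPa, so the stress path crosses the preconsolidation pressure — recompression up to σ'_p, then virgin compression beyond:
S_c = H/(1+e₀)·[C_r·log₁₀(σ'_p/σ'_0) + C_c·log₁₀(σ'_f/σ'_p)]
    = 3.5/2.11 × [0.081×log₁₀(95.4/49.1) + 0.37×log₁₀(134.3/95.4)]
    = 1.6588 × [0.023366 + 0.054955] = 0.1299 m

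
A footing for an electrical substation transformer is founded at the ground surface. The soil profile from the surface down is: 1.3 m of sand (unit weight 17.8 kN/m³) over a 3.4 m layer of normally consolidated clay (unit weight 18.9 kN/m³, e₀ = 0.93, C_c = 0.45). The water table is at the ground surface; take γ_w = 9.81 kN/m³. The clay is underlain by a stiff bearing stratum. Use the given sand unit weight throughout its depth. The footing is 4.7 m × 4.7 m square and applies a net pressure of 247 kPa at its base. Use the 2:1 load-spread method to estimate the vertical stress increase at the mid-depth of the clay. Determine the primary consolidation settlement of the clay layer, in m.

Mid-depth of clay below the ground surface: z = 1.3 + 3.4/2 = 3 m.
Total vertical stress at mid-clay: σ_v = 17.8×1.3 + 18.9×1.7 = 55.27 kPa.
Pore pressure: u = 9.81×(3 − 0) = 29.43 kPa.
Initial effective stress: σ'_0 = σ_v − u = 55.27 − 29.43 = 25.84 kPa.
Stress increase at mid-clay by the 2:1 spreading method:
Δσ = qBL/((B+z)(L+z)) = 247×4.7×4.7/((4.7+3)(4.7+3)) = 92.026 kPa
Final effective stress: σ'_f = σ'_0 + Δσ = 25.84 + 92.026 = 117.87 kPa.
Normally consolidated clay, so the full stress increment lies on the virgin compression line:
S_c = C_c·H/(1+e₀)·log₁₀(σ'_f/σ'_0) = 0.45×3.4/(1+0.93)×log₁₀(117.87/25.84)
    = 0.79275 × 0.65911 = 0.5225 m

S_c ≈ 0.523 m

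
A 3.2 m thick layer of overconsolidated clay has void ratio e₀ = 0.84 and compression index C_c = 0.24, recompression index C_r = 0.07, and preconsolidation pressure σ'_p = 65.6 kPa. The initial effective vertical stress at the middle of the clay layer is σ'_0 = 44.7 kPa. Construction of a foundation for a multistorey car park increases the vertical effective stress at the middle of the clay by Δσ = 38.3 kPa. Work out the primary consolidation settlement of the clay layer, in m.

S_c ≈ 0.0629 m

Final effective stress: σ'_f = 44.7 + 38.3 = 83 kPa.
σ'_f = 83 > σ'_p = 65.6 kPa, so the stress path crosses the preconsolidation pressure — recompression up to σ'_p, then virgin compression beyond:
S_c = H/(1+e₀)·[C_r·log₁₀(σ'_p/σ'_0) + C_c·log₁₀(σ'_f/σ'_p)]
    = 3.2/1.84 × [0.07×log₁₀(65.6/44.7) + 0.24×log₁₀(83/65.6)]
    = 1.7391 × [0.011662 + 0.024522] = 0.06293 m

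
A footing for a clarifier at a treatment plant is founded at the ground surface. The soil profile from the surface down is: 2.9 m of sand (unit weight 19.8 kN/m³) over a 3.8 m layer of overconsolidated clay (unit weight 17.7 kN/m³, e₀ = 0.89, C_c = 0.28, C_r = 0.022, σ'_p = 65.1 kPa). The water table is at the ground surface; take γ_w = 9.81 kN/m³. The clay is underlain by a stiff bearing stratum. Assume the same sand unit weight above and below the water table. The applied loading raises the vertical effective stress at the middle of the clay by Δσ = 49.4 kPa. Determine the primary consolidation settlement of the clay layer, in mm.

Mid-depth of clay below the ground surface: z = 2.9 + 3.8/2 = 4.8 m.
Total vertical stress at mid-clay: σ_v = 19.8×2.9 + 17.7×1.9 = 91.05 kPa.
Pore pressure: u = 9.81×(4.8 − 0) = 47.088 kPa.
Initial effective stress: σ'_0 = σ_v − u = 91.05 − 47.088 = 43.962 kPa.
Final effective stress: σ'_f = 43.962 + 49.4 = 93.362 kPa.
σ'_f = 93.362 > σ'_p = 65.1 kPa, so the stress path crosses the preconsolidation pressure — recompression up to σ'_p, then virgin compression beyond:
S_c = H/(1+e₀)·[C_r·log₁₀(σ'_p/σ'_0) + C_c·log₁₀(σ'_f/σ'_p)]
    = 3.8/1.89 × [0.022×log₁₀(65.1/43.962) + 0.28×log₁₀(93.362/65.1)]
    = 2.0106 × [0.0037511 + 0.043845] = 0.0957 m

S_c ≈ 95.7 mm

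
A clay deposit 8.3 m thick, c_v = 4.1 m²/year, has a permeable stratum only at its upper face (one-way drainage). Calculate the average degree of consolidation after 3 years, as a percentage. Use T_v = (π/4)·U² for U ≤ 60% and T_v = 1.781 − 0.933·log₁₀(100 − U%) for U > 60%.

Drainage path length: H_d = H = 8.3 m (single drainage).
T_v = c_v·t/H_d² = 4.1×3/8.3² = 0.17855.
T_v = 0.17855 corresponds to the U ≤ 60% branch:
U = √(4T_v/π) = 0.4768

U ≈ 47.7 %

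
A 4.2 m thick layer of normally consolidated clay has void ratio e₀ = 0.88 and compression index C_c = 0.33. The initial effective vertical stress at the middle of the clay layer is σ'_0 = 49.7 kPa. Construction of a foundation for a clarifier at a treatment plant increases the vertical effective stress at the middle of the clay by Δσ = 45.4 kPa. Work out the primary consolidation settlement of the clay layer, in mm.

S_c ≈ 208 mm

Final effective stress: σ'_f = σ'_0 + Δσ = 49.7 + 45.4 = 95.1 kPa.
Normally consolidated clay, so the full stress increment lies on the virgin compression line:
S_c = C_c·H/(1+e₀)·log₁₀(σ'_f/σ'_0) = 0.33×4.2/(1+0.88)×log₁₀(95.1/49.7)
    = 0.73723 × 0.28182 = 0.2078 m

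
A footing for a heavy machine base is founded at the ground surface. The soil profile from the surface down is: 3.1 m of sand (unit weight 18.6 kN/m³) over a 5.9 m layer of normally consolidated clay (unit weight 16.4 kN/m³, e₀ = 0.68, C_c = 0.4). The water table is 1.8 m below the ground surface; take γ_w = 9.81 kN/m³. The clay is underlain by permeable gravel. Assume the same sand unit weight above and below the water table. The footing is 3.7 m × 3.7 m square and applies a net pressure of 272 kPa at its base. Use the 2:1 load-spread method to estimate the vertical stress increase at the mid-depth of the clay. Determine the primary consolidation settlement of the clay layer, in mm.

Mid-depth of clay below the ground surface: z = 3.1 + 5.9/2 = 6.05 m.
Total vertical stress at mid-clay: σ_v = 18.6×3.1 + 16.4×2.95 = 106.04 kPa.
Pore pressure: u = 9.81×(6.05 − 1.8) = 41.693 kPa.
Initial effective stress: σ'_0 = σ_v − u = 106.04 − 41.693 = 64.347 kPa.
Stress increase at mid-clay by the 2:1 spreading method:
Δσ = qBL/((B+z)(L+z)) = 272×3.7×3.7/((3.7+6.05)(3.7+6.05)) = 39.171 kPa
Final effective stress: σ'_f = σ'_0 + Δσ = 64.347 + 39.171 = 103.52 kPa.
Normally consolidated clay, so the full stress increment lies on the virgin compression line:
S_c = C_c·H/(1+e₀)·log₁₀(σ'_f/σ'_0) = 0.4×5.9/(1+0.68)×log₁₀(103.52/64.347)
    = 1.4048 × 0.2065 = 0.2901 m

S_c ≈ 290 mm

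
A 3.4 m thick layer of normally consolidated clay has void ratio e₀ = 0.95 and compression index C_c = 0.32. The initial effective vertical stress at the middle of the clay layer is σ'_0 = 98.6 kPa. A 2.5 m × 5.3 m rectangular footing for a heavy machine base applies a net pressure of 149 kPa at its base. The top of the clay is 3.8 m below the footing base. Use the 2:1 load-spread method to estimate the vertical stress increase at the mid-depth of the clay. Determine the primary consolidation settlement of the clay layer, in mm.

Mid-depth of clay below the footing base: z = 3.8 + 3.4/2 = 5.5 m.
Stress increase at mid-clay by the 2:1 spreading method:
Δσ = qBL/((B+z)(L+z)) = 149×2.5×5.3/((2.5+5.5)(5.3+5.5)) = 22.85 kPa
Final effective stress: σ'_f = σ'_0 + Δσ = 98.6 + 22.85 = 121.45 kPa.
Normally consolidated clay, so the full stress increment lies on the virgin compression line:
S_c = C_c·H/(1+e₀)·log₁₀(σ'_f/σ'_0) = 0.32×3.4/(1+0.95)×log₁₀(121.45/98.6)
    = 0.55795 × 0.090521 = 0.05051 m

S_c ≈ 50.5 mm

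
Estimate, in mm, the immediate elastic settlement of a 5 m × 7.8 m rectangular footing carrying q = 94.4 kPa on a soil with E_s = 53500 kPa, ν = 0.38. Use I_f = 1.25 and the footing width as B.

Immediate (elastic) settlement: S_e = q·B·(1−ν²)/E_s · I_f.
S_e = 94.4 × 5 × (1 − 0.38²) / 53500 × 1.25
    = 94.4 × 5 × 0.8556 / 53500 × 1.25
    = 0.009436 m = 9.436 mm

S_e ≈ 9.44 mm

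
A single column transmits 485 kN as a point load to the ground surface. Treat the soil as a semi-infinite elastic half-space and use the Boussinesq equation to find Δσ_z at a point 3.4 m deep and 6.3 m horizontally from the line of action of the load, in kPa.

Δσ_z ≈ 0.484 kPa

Boussinesq vertical stress below a point load on an elastic half-space:
Δσ_z = 3P/(2πz²) · [1 + (r/z)²]^(−5/2)
r/z = 6.3/3.4 = 1.8529; [1+(r/z)²]^(−5/2) = 0.024164.
Δσ_z = 3×485/(2π×3.4²) × 0.024164 = 20.032 × 0.024164 = 0.4841 kPa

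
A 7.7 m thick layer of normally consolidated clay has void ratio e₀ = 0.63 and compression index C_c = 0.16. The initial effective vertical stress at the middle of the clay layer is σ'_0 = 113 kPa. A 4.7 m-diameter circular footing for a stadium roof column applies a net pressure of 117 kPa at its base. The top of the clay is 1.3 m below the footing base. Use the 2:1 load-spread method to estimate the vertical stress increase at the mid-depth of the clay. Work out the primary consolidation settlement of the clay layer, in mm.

S_c ≈ 69.5 mm

Mid-depth of clay below the footing base: z = 1.3 + 7.7/2 = 5.15 m.
Stress increase at mid-clay by the 2:1 spreading method:
Δσ ≈ qD²/(D+z)² = 117×4.7²/(4.7+5.15)² = 26.638 kPa
Final effective stress: σ'_f = σ'_0 + Δσ = 113 + 26.638 = 139.64 kPa.
Normally consolidated clay, so the full stress increment lies on the virgin compression line:
S_c = C_c·H/(1+e₀)·log₁₀(σ'_f/σ'_0) = 0.16×7.7/(1+0.63)×log₁₀(139.64/113)
    = 0.75583 × 0.091931 = 0.06948 m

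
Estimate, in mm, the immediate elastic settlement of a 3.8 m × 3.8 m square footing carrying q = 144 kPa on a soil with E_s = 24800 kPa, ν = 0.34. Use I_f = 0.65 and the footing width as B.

Immediate (elastic) settlement: S_e = q·B·(1−ν²)/E_s · I_f.
S_e = 144 × 3.8 × (1 − 0.34²) / 24800 × 0.65
    = 144 × 3.8 × 0.8844 / 24800 × 0.65
    = 0.01268 m = 12.68 mm

S_e ≈ 12.7 mm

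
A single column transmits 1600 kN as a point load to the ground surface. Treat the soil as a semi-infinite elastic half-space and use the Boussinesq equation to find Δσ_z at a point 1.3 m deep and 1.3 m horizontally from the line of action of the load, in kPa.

Δσ_z ≈ 79.9 kPa

Boussinesq vertical stress below a point load on an elastic half-space:
Δσ_z = 3P/(2πz²) · [1 + (r/z)²]^(−5/2)
r/z = 1.3/1.3 = 1; [1+(r/z)²]^(−5/2) = 0.17678.
Δσ_z = 3×1600/(2π×1.3²) × 0.17678 = 452.04 × 0.17678 = 79.91 kPa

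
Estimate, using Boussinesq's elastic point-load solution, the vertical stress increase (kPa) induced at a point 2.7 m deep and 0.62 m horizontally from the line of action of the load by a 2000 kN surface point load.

Δσ_z ≈ 115 kPa

Boussinesq vertical stress below a point load on an elastic half-space:
Δσ_z = 3P/(2πz²) · [1 + (r/z)²]^(−5/2)
r/z = 0.62/2.7 = 0.22963; [1+(r/z)²]^(−5/2) = 0.87944.
Δσ_z = 3×2000/(2π×2.7²) × 0.87944 = 130.99 × 0.87944 = 115.2 kPa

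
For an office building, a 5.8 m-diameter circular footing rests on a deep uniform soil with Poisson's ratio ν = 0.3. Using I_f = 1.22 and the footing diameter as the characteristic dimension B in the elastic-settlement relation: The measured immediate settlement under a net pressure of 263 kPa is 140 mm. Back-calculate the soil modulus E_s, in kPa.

E_s ≈ 12100 kPa

S_e = q·B·(1−ν²)/E_s · I_f  ⇒  E_s = q·B·(1−ν²)·I_f / S_e.
E_s = 263 × 5.8 × 0.91 × 1.22 / 0.14 = 12100 kPa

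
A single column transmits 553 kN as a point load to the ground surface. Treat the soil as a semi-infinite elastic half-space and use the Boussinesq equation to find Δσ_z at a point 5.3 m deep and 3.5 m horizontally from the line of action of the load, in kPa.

Boussinesq vertical stress below a point load on an elastic half-space:
Δσ_z = 3P/(2πz²) · [1 + (r/z)²]^(−5/2)
r/z = 3.5/5.3 = 0.66038; [1+(r/z)²]^(−5/2) = 0.40461.
Δσ_z = 3×553/(2π×5.3²) × 0.40461 = 9.3997 × 0.40461 = 3.803 kPa

Δσ_z ≈ 3.8 kPa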